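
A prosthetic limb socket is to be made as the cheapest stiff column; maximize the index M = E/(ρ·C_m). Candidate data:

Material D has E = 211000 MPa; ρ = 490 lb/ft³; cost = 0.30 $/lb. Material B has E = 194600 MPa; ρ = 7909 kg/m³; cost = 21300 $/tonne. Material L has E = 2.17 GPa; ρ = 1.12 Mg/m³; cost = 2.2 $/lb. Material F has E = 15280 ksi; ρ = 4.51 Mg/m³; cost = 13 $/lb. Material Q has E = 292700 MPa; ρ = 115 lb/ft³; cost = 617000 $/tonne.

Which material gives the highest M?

material D

Putting every candidate on a common basis:
  material D: E = 211.0 GPa, ρ = 7849 kg/m³, cost = 0.6614 $/kg
  material B: E = 194.6 GPa, ρ = 7909 kg/m³, cost = 21.30 $/kg
  material L: E = 2.170 GPa, ρ = 1120 kg/m³, cost = 4.850 $/kg
  material F: E = 105.4 GPa, ρ = 4510 kg/m³, cost = 28.66 $/kg
  material Q: E = 292.7 GPa, ρ = 1842 kg/m³, cost = 617.0 $/kg
  material D: M = 40.6 MN·m per $
  material B: M = 1.16 MN·m per $
  material F: M = 0.815 MN·m per $
  material L: M = 0.399 MN·m per $
  material Q: M = 0.258 MN·m per $
Highest index: material D.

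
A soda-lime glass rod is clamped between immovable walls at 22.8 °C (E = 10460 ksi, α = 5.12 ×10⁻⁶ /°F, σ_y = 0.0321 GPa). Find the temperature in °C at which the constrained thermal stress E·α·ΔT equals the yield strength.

E = 10460 ksi = 72.12 GPa.
α = 5.12×10⁻⁶/°F × 9/5 = 9.22×10⁻⁶/K.
σ_y = 0.0321 GPa = 32.10 MPa.
E·α·ΔT = 32.10 MPa ⇒ ΔT = 32.10 / (72.12×10³ × 9.22×10⁻⁶) = 48.30 K.
T = 22.8 + 48.30 = 71.10 °C.

71.1 °C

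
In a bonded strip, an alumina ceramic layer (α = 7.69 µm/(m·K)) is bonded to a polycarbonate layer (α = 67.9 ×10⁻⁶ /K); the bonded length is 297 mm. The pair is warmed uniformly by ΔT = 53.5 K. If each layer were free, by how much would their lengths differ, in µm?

Δα = |7.69 − 67.9|×10⁻⁶/K = 60.2×10⁻⁶/K.
ΔL_mismatch = Δα·L·ΔT = 60.2×10⁻⁶ × 297.0 mm × 53.5 K = 957 µm.

957 µm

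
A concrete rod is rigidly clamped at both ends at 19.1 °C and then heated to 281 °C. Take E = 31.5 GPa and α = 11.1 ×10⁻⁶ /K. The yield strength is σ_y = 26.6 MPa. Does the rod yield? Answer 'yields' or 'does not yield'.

yields

ΔT = 261.9 K. Constrained thermal stress σ = E·α·ΔT = 31.50×10³ MPa × 11.1×10⁻⁶ × 261.9 = 91.6 MPa (compressive).
Compare to σ_y = 26.6 MPa: σ ≥ σ_y, so it yields.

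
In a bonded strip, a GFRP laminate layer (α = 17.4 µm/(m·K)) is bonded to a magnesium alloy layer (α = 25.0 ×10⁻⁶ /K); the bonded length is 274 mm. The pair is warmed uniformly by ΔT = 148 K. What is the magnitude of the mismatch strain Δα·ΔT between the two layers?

Δα = |17.4 − 25.0|×10⁻⁶/K = 7.60×10⁻⁶/K.
Mismatch strain = Δα·ΔT = 7.60×10⁻⁶ × 148.0 = 1.12×10⁻³.

1.12×10⁻³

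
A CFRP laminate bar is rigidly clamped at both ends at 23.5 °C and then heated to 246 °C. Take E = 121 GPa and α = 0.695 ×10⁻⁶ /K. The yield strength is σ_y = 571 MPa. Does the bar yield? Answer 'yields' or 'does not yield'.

ΔT = 222.5 K. Constrained thermal stress σ = E·α·ΔT = 121.0×10³ MPa × 0.695×10⁻⁶ × 222.5 = 18.7 MPa (compressive).
Compare to σ_y = 571 MPa: σ < σ_y, so it does not yield.

does not yield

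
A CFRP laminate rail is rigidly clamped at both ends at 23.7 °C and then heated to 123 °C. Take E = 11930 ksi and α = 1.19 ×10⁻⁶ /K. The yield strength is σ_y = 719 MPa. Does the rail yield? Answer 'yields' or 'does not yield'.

E = 11930 ksi = 82.25 GPa.
ΔT = 99.30 K. Constrained thermal stress σ = E·α·ΔT = 82.25×10³ MPa × 1.19×10⁻⁶ × 99.30 = 9.72 MPa (compressive).
Compare to σ_y = 719 MPa: σ < σ_y, so it does not yield.

does not yield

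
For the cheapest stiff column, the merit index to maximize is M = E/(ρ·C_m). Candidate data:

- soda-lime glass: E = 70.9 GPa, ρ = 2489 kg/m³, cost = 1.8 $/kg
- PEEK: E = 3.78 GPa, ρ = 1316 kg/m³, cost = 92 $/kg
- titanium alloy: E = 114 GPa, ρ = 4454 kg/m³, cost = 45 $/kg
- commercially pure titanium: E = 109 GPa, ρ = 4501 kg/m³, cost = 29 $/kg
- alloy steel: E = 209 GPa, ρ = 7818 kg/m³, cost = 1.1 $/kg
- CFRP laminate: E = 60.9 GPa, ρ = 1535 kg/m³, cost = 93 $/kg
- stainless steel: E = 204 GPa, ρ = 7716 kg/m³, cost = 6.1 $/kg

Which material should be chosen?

alloy steel

Evaluate M for each candidate:
  alloy steel: M = 24.3 MN·m per $
  soda-lime glass: M = 15.8 MN·m per $
  stainless steel: M = 4.33 MN·m per $
  commercially pure titanium: M = 0.835 MN·m per $
  titanium alloy: M = 0.569 MN·m per $
  CFRP laminate: M = 0.427 MN·m per $
  PEEK: M = 0.0312 MN·m per $
Highest index: alloy steel.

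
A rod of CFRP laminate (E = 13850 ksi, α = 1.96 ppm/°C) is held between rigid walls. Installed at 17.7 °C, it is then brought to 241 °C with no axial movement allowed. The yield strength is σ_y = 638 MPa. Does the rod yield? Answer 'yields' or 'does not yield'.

E = 13850 ksi = 95.49 GPa.
ΔT = 223.3 K. Constrained thermal stress σ = E·α·ΔT = 95.49×10³ MPa × 1.96×10⁻⁶ × 223.3 = 41.8 MPa (compressive).
Compare to σ_y = 638 MPa: σ < σ_y, so it does not yield.

does not yield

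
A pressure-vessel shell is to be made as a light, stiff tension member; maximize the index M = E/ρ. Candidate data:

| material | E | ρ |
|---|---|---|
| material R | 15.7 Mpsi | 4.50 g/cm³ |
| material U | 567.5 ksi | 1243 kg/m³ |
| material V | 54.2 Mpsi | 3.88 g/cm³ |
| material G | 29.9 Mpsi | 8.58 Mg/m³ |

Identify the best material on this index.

material V

In SI units:
  material R: E = 108.2 GPa, ρ = 4500 kg/m³
  material U: E = 3.913 GPa, ρ = 1243 kg/m³
  material V: E = 373.7 GPa, ρ = 3880 kg/m³
  material G: E = 206.2 GPa, ρ = 8580 kg/m³
  material V: M = 96.3 MN·m/kg
  material R: M = 24.1 MN·m/kg
  material G: M = 24.0 MN·m/kg
  material U: M = 3.15 MN·m/kg
Material V ranks first.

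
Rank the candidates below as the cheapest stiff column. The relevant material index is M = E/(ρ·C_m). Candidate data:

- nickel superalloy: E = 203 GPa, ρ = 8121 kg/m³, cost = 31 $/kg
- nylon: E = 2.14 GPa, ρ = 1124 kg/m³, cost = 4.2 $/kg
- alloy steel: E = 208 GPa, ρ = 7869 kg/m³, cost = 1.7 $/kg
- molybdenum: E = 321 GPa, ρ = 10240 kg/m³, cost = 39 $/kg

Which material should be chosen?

Computing M directly (units already consistent):
  alloy steel: M = 15.5 MN·m per $
  nickel superalloy: M = 0.806 MN·m per $
  molybdenum: M = 0.804 MN·m per $
  nylon: M = 0.453 MN·m per $
Highest index: alloy steel.

alloy steel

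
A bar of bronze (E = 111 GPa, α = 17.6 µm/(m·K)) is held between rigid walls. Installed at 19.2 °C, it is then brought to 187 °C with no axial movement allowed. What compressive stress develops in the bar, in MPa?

328 MPa

ΔT = 167.8 K. Constrained thermal stress σ = E·α·ΔT = 111.0×10³ MPa × 17.6×10⁻⁶ × 167.8 = 328 MPa (compressive).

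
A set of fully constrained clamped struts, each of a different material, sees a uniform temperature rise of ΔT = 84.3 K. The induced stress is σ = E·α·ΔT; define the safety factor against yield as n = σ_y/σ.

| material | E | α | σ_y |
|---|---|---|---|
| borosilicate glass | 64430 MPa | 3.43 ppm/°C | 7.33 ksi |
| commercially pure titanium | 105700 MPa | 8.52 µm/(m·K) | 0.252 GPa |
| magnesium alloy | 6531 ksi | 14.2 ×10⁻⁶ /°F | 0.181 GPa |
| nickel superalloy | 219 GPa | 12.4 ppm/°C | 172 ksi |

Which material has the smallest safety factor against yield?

Converting E to GPa, α to ×10⁻⁶/K, σ_y to MPa, then σ and n for each:
  borosilicate glass: E = 64.43, α = 3.43, σ_y = 50.54 → σ = 18.6 MPa, n = 2.71
  commercially pure titanium: E = 105.7, α = 8.52, σ_y = 252.0 → σ = 75.9 MPa, n = 3.32
  magnesium alloy: E = 45.03, α = 25.6, σ_y = 181.0 → σ = 97.0 MPa, n = 1.87
  nickel superalloy: E = 219.0, α = 12.4, σ_y = 1186 → σ = 229 MPa, n = 5.18
The minimum is magnesium alloy at n = 1.87.

magnesium alloy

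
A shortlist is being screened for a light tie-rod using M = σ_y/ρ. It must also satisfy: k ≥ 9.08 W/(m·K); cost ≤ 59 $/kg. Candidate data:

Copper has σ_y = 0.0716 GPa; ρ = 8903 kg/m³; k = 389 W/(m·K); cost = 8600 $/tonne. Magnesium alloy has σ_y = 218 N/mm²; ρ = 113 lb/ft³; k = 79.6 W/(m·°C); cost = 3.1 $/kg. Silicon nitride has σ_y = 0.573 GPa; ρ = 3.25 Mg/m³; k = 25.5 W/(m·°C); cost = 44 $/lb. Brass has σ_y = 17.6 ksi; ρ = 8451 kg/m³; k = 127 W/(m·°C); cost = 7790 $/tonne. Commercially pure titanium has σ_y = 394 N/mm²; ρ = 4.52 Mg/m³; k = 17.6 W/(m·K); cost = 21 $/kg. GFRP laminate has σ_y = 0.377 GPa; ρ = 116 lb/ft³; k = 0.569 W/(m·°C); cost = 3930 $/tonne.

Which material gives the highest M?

magnesium alloy

Screen on constraints: k ≥ 9.08 W/(m·K); cost ≤ 59 $/kg. Survivors: copper, magnesium alloy, brass, commercially pure titanium.
Normalizing units and computing the index:
  copper: σ_y = 71.60 MPa, ρ = 8903 kg/m³
  magnesium alloy: σ_y = 218.0 MPa, ρ = 1810 kg/m³
  brass: σ_y = 121.3 MPa, ρ = 8451 kg/m³
  commercially pure titanium: σ_y = 394.0 MPa, ρ = 4520 kg/m³
  magnesium alloy: M = 120 kN·m/kg
  commercially pure titanium: M = 87.2 kN·m/kg
  brass: M = 14.4 kN·m/kg
  copper: M = 8.04 kN·m/kg
Magnesium alloy ranks first.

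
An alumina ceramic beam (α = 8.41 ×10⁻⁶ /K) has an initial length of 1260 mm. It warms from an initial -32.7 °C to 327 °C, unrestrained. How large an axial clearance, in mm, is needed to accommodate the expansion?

3.81 mm

ΔT = 327 − (-32.7) = 359.7 K.
ΔL = α·L₀·ΔT = 8.41×10⁻⁶ × 1260 mm × 359.7 K = 3.81 mm.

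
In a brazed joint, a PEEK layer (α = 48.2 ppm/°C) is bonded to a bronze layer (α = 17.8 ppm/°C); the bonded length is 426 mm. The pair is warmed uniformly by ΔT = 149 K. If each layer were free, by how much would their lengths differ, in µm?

1930 µm

Δα = |48.2 − 17.8|×10⁻⁶/K = 30.4×10⁻⁶/K.
ΔL_mismatch = Δα·L·ΔT = 30.4×10⁻⁶ × 426.0 mm × 149.0 K = 1930 µm.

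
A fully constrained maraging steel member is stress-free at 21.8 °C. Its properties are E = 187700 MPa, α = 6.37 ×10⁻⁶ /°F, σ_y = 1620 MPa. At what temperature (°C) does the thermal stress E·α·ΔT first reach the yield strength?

775 °C

E = 187700 MPa = 187.7 GPa.
α = 6.37×10⁻⁶/°F × 9/5 = 11.5×10⁻⁶/K.
E·α·ΔT = 1620 MPa ⇒ ΔT = 1620 / (187.7×10³ × 11.5×10⁻⁶) = 752.7 K.
T = 21.8 + 752.7 = 774.5 °C.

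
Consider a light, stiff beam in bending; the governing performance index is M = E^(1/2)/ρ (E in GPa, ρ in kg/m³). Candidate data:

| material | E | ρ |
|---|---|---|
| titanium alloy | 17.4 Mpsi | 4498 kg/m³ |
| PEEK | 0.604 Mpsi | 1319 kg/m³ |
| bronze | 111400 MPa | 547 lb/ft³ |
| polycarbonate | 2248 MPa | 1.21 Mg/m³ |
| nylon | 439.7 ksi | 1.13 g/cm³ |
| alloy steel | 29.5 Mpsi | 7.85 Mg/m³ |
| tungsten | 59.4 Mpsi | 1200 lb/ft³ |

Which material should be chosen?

titanium alloy

Normalizing units and computing the index:
  titanium alloy: E = 120.0 GPa, ρ = 4498 kg/m³
  PEEK: E = 4.164 GPa, ρ = 1319 kg/m³
  bronze: E = 111.4 GPa, ρ = 8762 kg/m³
  polycarbonate: E = 2.248 GPa, ρ = 1210 kg/m³
  nylon: E = 3.032 GPa, ρ = 1130 kg/m³
  alloy steel: E = 203.4 GPa, ρ = 7850 kg/m³
  tungsten: E = 409.5 GPa, ρ = 19220 kg/m³
  titanium alloy: M = 2.44×10⁻³
  alloy steel: M = 1.82×10⁻³
  PEEK: M = 1.55×10⁻³
  nylon: M = 1.54×10⁻³
  polycarbonate: M = 1.24×10⁻³
  bronze: M = 1.20×10⁻³
  tungsten: M = 1.05×10⁻³
Titanium alloy has the largest M.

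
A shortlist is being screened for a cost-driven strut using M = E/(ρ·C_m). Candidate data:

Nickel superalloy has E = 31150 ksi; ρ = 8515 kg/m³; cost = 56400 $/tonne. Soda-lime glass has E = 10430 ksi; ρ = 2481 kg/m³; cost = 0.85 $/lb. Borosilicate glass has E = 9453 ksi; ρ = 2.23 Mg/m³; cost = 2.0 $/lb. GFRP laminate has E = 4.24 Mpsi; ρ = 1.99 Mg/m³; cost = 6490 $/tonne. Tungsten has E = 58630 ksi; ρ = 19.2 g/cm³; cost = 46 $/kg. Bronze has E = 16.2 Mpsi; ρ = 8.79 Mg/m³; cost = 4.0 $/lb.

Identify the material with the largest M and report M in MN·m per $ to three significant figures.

soda-lime glass, M = 15.5 MN·m per $

Convert each candidate to consistent units, then evaluate M:
  nickel superalloy: E = 214.8 GPa, ρ = 8515 kg/m³, cost = 56.40 $/kg
  soda-lime glass: E = 71.91 GPa, ρ = 2481 kg/m³, cost = 1.874 $/kg
  borosilicate glass: E = 65.18 GPa, ρ = 2230 kg/m³, cost = 4.409 $/kg
  GFRP laminate: E = 29.23 GPa, ρ = 1990 kg/m³, cost = 6.490 $/kg
  tungsten: E = 404.2 GPa, ρ = 19200 kg/m³, cost = 46.00 $/kg
  bronze: E = 111.7 GPa, ρ = 8790 kg/m³, cost = 8.818 $/kg
  soda-lime glass: M = 15.5 MN·m per $
  borosilicate glass: M = 6.63 MN·m per $
  GFRP laminate: M = 2.26 MN·m per $
  bronze: M = 1.44 MN·m per $
  tungsten: M = 0.458 MN·m per $
  nickel superalloy: M = 0.447 MN·m per $
Highest index: soda-lime glass.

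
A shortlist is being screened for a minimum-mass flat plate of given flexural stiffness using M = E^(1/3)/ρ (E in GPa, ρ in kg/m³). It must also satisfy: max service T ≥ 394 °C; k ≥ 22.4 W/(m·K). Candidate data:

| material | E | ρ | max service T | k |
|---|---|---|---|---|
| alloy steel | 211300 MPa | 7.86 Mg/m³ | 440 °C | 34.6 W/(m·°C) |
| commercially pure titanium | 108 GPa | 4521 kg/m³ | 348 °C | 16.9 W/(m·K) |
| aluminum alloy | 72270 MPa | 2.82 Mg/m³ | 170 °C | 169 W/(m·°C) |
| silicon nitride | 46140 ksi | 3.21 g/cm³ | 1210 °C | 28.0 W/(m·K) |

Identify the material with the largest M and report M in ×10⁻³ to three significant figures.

silicon nitride, M = 2.13×10⁻³

Screen on constraints: max service T ≥ 394 °C; k ≥ 22.4 W/(m·K). Survivors: alloy steel, silicon nitride.
In SI units:
  alloy steel: E = 211.3 GPa, ρ = 7860 kg/m³
  silicon nitride: E = 318.1 GPa, ρ = 3210 kg/m³
  silicon nitride: M = 2.13×10⁻³
  alloy steel: M = 0.758×10⁻³
Silicon nitride ranks first.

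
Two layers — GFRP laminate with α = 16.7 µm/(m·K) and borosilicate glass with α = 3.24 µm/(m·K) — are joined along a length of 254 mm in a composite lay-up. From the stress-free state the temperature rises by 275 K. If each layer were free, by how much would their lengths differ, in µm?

940 µm

Δα = |16.7 − 3.24|×10⁻⁶/K = 13.5×10⁻⁶/K.
ΔL_mismatch = Δα·L·ΔT = 13.5×10⁻⁶ × 254.0 mm × 275.0 K = 940 µm.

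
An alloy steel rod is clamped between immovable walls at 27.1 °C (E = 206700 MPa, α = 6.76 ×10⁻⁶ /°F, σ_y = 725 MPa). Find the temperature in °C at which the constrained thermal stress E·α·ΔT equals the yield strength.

E = 206700 MPa = 206.7 GPa.
α = 6.76×10⁻⁶/°F × 9/5 = 12.2×10⁻⁶/K.
E·α·ΔT = 725.0 MPa ⇒ ΔT = 725.0 / (206.7×10³ × 12.2×10⁻⁶) = 288.3 K.
T = 27.1 + 288.3 = 315.4 °C.

315 °C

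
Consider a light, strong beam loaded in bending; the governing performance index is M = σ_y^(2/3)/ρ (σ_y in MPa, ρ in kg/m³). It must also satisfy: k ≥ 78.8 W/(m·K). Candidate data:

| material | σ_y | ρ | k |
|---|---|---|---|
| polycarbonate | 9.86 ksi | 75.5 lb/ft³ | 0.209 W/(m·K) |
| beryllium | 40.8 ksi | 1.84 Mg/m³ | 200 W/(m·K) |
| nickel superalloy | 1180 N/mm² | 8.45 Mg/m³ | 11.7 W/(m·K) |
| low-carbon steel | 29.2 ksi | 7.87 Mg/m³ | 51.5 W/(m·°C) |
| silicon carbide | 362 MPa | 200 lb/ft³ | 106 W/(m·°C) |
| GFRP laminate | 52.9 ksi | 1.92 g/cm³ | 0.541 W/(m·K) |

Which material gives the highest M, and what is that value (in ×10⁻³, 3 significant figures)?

beryllium, M = 23.3×10⁻³

Screen on constraints: k ≥ 78.8 W/(m·K). Survivors: beryllium, silicon carbide.
After converting to SI:
  beryllium: σ_y = 281.3 MPa, ρ = 1840 kg/m³
  silicon carbide: σ_y = 362.0 MPa, ρ = 3204 kg/m³
  beryllium: M = 23.3×10⁻³
  silicon carbide: M = 15.9×10⁻³
Highest index: beryllium.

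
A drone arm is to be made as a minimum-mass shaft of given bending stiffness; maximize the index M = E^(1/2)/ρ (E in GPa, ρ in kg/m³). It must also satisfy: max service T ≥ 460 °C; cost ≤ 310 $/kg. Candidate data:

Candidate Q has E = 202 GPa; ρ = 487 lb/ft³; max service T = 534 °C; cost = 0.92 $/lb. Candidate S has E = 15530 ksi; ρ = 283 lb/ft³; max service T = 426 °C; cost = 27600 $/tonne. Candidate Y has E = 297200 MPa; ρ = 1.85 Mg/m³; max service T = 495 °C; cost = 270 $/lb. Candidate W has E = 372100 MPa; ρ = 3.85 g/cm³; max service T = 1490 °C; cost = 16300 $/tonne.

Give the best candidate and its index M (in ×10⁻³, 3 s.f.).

candidate W, M = 5.01×10⁻³

Screen on constraints: max service T ≥ 460 °C; cost ≤ 310 $/kg. Survivors: candidate Q, candidate W.
After converting to SI:
  candidate Q: E = 202.0 GPa, ρ = 7801 kg/m³
  candidate W: E = 372.1 GPa, ρ = 3850 kg/m³
  candidate W: M = 5.01×10⁻³
  candidate Q: M = 1.82×10⁻³
Candidate W ranks first.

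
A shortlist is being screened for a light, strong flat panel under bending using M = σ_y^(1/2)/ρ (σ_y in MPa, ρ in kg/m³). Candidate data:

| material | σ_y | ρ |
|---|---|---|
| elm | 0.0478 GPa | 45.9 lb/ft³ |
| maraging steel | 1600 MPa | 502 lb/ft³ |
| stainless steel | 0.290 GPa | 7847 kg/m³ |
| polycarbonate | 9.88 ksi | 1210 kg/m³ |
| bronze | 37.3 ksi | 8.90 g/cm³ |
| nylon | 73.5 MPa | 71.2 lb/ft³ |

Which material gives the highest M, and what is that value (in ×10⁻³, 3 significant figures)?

elm, M = 9.40×10⁻³

Putting every candidate on a common basis:
  elm: σ_y = 47.80 MPa, ρ = 735.2 kg/m³
  maraging steel: σ_y = 1600 MPa, ρ = 8041 kg/m³
  stainless steel: σ_y = 290.0 MPa, ρ = 7847 kg/m³
  polycarbonate: σ_y = 68.12 MPa, ρ = 1210 kg/m³
  bronze: σ_y = 257.2 MPa, ρ = 8900 kg/m³
  nylon: σ_y = 73.50 MPa, ρ = 1141 kg/m³
  elm: M = 9.40×10⁻³
  nylon: M = 7.52×10⁻³
  polycarbonate: M = 6.82×10⁻³
  maraging steel: M = 4.97×10⁻³
  stainless steel: M = 2.17×10⁻³
  bronze: M = 1.80×10⁻³
Highest index: elm.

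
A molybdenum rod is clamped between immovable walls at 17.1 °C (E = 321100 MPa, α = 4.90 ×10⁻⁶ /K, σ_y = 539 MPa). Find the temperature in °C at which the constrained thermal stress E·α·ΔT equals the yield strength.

E = 321100 MPa = 321.1 GPa.
E·α·ΔT = 539.0 MPa ⇒ ΔT = 539.0 / (321.1×10³ × 4.90×10⁻⁶) = 342.6 K.
T = 17.1 + 342.6 = 359.7 °C.

360 °C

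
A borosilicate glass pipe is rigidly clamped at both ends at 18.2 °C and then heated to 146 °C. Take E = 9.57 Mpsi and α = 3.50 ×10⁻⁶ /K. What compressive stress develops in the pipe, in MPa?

E = 9.57 Mpsi = 65.98 GPa.
ΔT = 127.8 K. Constrained thermal stress σ = E·α·ΔT = 65.98×10³ MPa × 3.50×10⁻⁶ × 127.8 = 29.5 MPa (compressive).

29.5 MPa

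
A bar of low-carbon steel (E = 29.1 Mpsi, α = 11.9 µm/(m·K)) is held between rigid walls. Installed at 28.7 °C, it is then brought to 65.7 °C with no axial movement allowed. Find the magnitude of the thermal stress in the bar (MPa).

E = 29.1 Mpsi = 200.6 GPa.
ΔT = 37.00 K. Constrained thermal stress σ = E·α·ΔT = 200.6×10³ MPa × 11.9×10⁻⁶ × 37.00 = 88.3 MPa (compressive).

88.3 MPa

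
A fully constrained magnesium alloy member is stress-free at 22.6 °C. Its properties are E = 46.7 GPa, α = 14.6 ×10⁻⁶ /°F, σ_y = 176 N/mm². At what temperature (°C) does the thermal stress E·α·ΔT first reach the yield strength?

166 °C

α = 14.6×10⁻⁶/°F × 9/5 = 26.3×10⁻⁶/K.
σ_y = 176 N/mm² = 176.0 MPa.
E·α·ΔT = 176.0 MPa ⇒ ΔT = 176.0 / (46.70×10³ × 26.3×10⁻⁶) = 143.4 K.
T = 22.6 + 143.4 = 166.0 °C.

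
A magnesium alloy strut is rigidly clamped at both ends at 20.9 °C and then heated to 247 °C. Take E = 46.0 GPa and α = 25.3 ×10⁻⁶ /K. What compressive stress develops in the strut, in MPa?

263 MPa

ΔT = 226.1 K. Constrained thermal stress σ = E·α·ΔT = 46.00×10³ MPa × 25.3×10⁻⁶ × 226.1 = 263 MPa (compressive).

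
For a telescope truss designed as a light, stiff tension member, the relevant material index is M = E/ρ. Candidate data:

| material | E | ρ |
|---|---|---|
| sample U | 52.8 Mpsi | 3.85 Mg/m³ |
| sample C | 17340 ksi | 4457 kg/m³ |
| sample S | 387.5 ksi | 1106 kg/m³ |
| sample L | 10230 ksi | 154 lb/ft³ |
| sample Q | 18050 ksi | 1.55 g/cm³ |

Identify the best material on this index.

sample U

Putting every candidate on a common basis:
  sample U: E = 364.0 GPa, ρ = 3850 kg/m³
  sample C: E = 119.6 GPa, ρ = 4457 kg/m³
  sample S: E = 2.672 GPa, ρ = 1106 kg/m³
  sample L: E = 70.53 GPa, ρ = 2467 kg/m³
  sample Q: E = 124.5 GPa, ρ = 1550 kg/m³
  sample U: M = 94.6 MN·m/kg
  sample Q: M = 80.3 MN·m/kg
  sample L: M = 28.6 MN·m/kg
  sample C: M = 26.8 MN·m/kg
  sample S: M = 2.42 MN·m/kg
Sample U ranks first.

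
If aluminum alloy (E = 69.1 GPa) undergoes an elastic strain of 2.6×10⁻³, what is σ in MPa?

σ = E·ε = 69100 MPa × 2.6×10⁻³ = 180 MPa.

180 MPa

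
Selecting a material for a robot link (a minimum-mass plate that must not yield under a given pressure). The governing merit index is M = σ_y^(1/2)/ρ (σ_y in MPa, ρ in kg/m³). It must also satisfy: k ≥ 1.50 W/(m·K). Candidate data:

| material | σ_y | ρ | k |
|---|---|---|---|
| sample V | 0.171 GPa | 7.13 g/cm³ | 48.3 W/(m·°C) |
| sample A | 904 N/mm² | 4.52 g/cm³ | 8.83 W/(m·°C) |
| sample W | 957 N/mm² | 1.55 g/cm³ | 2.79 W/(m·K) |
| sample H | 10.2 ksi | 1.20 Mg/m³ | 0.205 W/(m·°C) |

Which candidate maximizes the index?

sample W

Screen on constraints: k ≥ 1.50 W/(m·K). Survivors: sample V, sample A, sample W.
Putting every candidate on a common basis:
  sample V: σ_y = 171.0 MPa, ρ = 7130 kg/m³
  sample A: σ_y = 904.0 MPa, ρ = 4520 kg/m³
  sample W: σ_y = 957.0 MPa, ρ = 1550 kg/m³
  sample W: M = 20.0×10⁻³
  sample A: M = 6.65×10⁻³
  sample V: M = 1.83×10⁻³
The maximum is for sample W.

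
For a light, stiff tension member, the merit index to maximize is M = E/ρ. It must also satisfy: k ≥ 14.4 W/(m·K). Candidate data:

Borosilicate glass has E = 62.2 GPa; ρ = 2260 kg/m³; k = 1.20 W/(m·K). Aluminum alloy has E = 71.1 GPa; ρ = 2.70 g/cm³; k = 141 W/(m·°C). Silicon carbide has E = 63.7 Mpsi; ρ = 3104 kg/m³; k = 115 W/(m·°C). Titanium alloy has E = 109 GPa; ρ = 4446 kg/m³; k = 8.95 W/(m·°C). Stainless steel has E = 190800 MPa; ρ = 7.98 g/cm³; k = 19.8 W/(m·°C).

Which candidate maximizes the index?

silicon carbide

Screen on constraints: k ≥ 14.4 W/(m·K). Survivors: aluminum alloy, silicon carbide, stainless steel.
After converting to SI:
  aluminum alloy: E = 71.10 GPa, ρ = 2700 kg/m³
  silicon carbide: E = 439.2 GPa, ρ = 3104 kg/m³
  stainless steel: E = 190.8 GPa, ρ = 7980 kg/m³
  silicon carbide: M = 141 MN·m/kg
  aluminum alloy: M = 26.3 MN·m/kg
  stainless steel: M = 23.9 MN·m/kg
The maximum is for silicon carbide.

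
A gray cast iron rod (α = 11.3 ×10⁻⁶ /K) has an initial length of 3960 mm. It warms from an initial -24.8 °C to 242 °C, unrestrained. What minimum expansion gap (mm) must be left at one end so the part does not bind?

11.9 mm

ΔT = 242 − (-24.8) = 266.8 K.
ΔL = α·L₀·ΔT = 11.3×10⁻⁶ × 3960 mm × 266.8 K = 11.9 mm.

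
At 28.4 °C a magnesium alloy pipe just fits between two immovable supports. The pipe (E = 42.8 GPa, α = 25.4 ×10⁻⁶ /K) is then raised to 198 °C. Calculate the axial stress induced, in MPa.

184 MPa

ΔT = 169.6 K. Constrained thermal stress σ = E·α·ΔT = 42.80×10³ MPa × 25.4×10⁻⁶ × 169.6 = 184 MPa (compressive).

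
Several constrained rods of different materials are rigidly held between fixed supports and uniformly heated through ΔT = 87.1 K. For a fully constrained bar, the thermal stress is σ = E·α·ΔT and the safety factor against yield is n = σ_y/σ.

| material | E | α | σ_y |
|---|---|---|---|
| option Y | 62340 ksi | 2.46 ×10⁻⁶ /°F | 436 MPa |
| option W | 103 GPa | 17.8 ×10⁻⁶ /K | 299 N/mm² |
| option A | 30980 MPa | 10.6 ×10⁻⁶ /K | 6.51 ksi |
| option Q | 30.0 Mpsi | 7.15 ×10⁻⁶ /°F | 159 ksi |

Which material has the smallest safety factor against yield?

Converting E to GPa, α to ×10⁻⁶/K, σ_y to MPa, then σ and n for each:
  option Y: E = 429.8, α = 4.43, σ_y = 436.0 → σ = 166 MPa, n = 2.63
  option W: E = 103.0, α = 17.8, σ_y = 299.0 → σ = 160 MPa, n = 1.87
  option A: E = 30.98, α = 10.6, σ_y = 44.88 → σ = 28.6 MPa, n = 1.57
  option Q: E = 206.8, α = 12.9, σ_y = 1096 → σ = 232 MPa, n = 4.73
The minimum is option A at n = 1.57.

option A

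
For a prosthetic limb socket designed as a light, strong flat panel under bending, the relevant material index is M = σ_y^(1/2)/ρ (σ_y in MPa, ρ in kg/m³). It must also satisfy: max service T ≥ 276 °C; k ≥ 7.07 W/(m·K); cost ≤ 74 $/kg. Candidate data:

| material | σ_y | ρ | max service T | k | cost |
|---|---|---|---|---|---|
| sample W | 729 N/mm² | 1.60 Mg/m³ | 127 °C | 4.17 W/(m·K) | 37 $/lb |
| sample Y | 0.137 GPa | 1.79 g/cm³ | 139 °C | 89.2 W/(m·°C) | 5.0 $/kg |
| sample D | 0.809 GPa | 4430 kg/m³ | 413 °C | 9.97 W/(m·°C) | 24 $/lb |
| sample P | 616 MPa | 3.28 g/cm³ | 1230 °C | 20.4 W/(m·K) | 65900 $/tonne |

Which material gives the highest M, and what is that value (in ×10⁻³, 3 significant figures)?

sample P, M = 7.57×10⁻³

Screen on constraints: max service T ≥ 276 °C; k ≥ 7.07 W/(m·K); cost ≤ 74 $/kg. Survivors: sample D, sample P.
After converting to SI:
  sample D: σ_y = 809.0 MPa, ρ = 4430 kg/m³
  sample P: σ_y = 616.0 MPa, ρ = 3280 kg/m³
  sample P: M = 7.57×10⁻³
  sample D: M = 6.42×10⁻³
Sample P has the largest M.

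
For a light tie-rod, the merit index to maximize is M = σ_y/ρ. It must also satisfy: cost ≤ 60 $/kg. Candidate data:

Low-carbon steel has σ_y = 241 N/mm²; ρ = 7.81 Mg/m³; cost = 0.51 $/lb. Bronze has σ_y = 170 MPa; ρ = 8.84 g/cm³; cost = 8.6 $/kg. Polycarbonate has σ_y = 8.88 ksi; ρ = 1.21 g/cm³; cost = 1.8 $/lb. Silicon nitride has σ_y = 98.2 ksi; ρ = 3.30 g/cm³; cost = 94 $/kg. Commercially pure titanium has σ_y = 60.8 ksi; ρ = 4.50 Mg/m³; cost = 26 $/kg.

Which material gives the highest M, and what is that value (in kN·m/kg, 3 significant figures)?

commercially pure titanium, M = 93.2 kN·m/kg

Screen on constraints: cost ≤ 60 $/kg. Survivors: low-carbon steel, bronze, polycarbonate, commercially pure titanium.
Putting every candidate on a common basis:
  low-carbon steel: σ_y = 241.0 MPa, ρ = 7810 kg/m³
  bronze: σ_y = 170.0 MPa, ρ = 8840 kg/m³
  polycarbonate: σ_y = 61.23 MPa, ρ = 1210 kg/m³
  commercially pure titanium: σ_y = 419.2 MPa, ρ = 4500 kg/m³
  commercially pure titanium: M = 93.2 kN·m/kg
  polycarbonate: M = 50.6 kN·m/kg
  low-carbon steel: M = 30.9 kN·m/kg
  bronze: M = 19.2 kN·m/kg
Highest index: commercially pure titanium.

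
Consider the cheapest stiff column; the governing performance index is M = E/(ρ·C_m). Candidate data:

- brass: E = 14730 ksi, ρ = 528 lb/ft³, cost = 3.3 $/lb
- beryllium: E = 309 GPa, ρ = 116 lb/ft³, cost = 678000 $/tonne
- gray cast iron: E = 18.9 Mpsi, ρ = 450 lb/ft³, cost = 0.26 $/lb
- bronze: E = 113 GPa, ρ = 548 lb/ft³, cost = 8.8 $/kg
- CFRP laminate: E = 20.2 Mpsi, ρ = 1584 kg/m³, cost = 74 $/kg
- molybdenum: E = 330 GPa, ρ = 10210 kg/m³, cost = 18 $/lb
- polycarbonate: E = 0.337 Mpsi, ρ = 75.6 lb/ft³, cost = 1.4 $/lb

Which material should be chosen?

gray cast iron

In SI units:
  brass: E = 101.6 GPa, ρ = 8458 kg/m³, cost = 7.275 $/kg
  beryllium: E = 309.0 GPa, ρ = 1858 kg/m³, cost = 678.0 $/kg
  gray cast iron: E = 130.3 GPa, ρ = 7208 kg/m³, cost = 0.5732 $/kg
  bronze: E = 113.0 GPa, ρ = 8778 kg/m³, cost = 8.800 $/kg
  CFRP laminate: E = 139.3 GPa, ρ = 1584 kg/m³, cost = 74.00 $/kg
  molybdenum: E = 330.0 GPa, ρ = 10210 kg/m³, cost = 39.68 $/kg
  polycarbonate: E = 2.324 GPa, ρ = 1211 kg/m³, cost = 3.086 $/kg
  gray cast iron: M = 31.5 MN·m per $
  brass: M = 1.65 MN·m per $
  bronze: M = 1.46 MN·m per $
  CFRP laminate: M = 1.19 MN·m per $
  molybdenum: M = 0.814 MN·m per $
  polycarbonate: M = 0.622 MN·m per $
  beryllium: M = 0.245 MN·m per $
The maximum is for gray cast iron.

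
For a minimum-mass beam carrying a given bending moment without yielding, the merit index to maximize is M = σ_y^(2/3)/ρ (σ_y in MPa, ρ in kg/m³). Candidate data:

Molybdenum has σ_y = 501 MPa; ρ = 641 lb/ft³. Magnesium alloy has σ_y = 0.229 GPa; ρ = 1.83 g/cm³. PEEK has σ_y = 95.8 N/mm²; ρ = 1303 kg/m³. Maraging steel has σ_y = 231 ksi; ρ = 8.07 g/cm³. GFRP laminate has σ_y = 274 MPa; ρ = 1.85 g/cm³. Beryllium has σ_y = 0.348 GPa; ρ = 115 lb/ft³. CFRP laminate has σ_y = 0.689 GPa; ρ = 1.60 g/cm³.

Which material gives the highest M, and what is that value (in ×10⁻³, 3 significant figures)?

CFRP laminate, M = 48.8×10⁻³

Convert each candidate to consistent units, then evaluate M:
  molybdenum: σ_y = 501.0 MPa, ρ = 10270 kg/m³
  magnesium alloy: σ_y = 229.0 MPa, ρ = 1830 kg/m³
  PEEK: σ_y = 95.80 MPa, ρ = 1303 kg/m³
  maraging steel: σ_y = 1593 MPa, ρ = 8070 kg/m³
  GFRP laminate: σ_y = 274.0 MPa, ρ = 1850 kg/m³
  beryllium: σ_y = 348.0 MPa, ρ = 1842 kg/m³
  CFRP laminate: σ_y = 689.0 MPa, ρ = 1600 kg/m³
  CFRP laminate: M = 48.8×10⁻³
  beryllium: M = 26.9×10⁻³
  GFRP laminate: M = 22.8×10⁻³
  magnesium alloy: M = 20.5×10⁻³
  maraging steel: M = 16.9×10⁻³
  PEEK: M = 16.1×10⁻³
  molybdenum: M = 6.14×10⁻³
CFRP laminate ranks first.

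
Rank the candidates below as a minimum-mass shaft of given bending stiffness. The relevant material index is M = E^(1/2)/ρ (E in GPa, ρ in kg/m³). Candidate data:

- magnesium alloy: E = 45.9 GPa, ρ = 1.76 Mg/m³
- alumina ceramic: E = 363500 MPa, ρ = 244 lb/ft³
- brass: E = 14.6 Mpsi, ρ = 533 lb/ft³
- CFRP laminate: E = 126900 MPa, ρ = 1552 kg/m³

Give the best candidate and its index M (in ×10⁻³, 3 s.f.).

In SI units:
  magnesium alloy: E = 45.90 GPa, ρ = 1760 kg/m³
  alumina ceramic: E = 363.5 GPa, ρ = 3909 kg/m³
  brass: E = 100.7 GPa, ρ = 8538 kg/m³
  CFRP laminate: E = 126.9 GPa, ρ = 1552 kg/m³
  CFRP laminate: M = 7.26×10⁻³
  alumina ceramic: M = 4.88×10⁻³
  magnesium alloy: M = 3.85×10⁻³
  brass: M = 1.18×10⁻³
CFRP laminate ranks first.

CFRP laminate, M = 7.26×10⁻³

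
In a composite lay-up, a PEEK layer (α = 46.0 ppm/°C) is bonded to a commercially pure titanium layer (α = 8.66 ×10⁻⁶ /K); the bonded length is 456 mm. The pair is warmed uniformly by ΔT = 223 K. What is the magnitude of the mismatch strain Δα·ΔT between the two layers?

8.33×10⁻³

Δα = |46.0 − 8.66|×10⁻⁶/K = 37.3×10⁻⁶/K.
Mismatch strain = Δα·ΔT = 37.3×10⁻⁶ × 223.0 = 8.33×10⁻³.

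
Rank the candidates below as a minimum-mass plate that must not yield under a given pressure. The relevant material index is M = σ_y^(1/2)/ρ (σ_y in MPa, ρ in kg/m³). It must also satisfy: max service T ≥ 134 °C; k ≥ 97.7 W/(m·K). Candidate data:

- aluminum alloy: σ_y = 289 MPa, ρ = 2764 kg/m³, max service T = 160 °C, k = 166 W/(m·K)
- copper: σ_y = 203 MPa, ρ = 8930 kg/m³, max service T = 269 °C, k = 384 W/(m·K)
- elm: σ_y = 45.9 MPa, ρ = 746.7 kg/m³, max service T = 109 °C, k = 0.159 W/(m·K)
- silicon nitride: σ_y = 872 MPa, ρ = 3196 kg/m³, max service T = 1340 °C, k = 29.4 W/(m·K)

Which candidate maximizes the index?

aluminum alloy

Screen on constraints: max service T ≥ 134 °C; k ≥ 97.7 W/(m·K). Survivors: aluminum alloy, copper.
Computing M directly (units already consistent):
  aluminum alloy: M = 6.15×10⁻³
  copper: M = 1.60×10⁻³
Highest index: aluminum alloy.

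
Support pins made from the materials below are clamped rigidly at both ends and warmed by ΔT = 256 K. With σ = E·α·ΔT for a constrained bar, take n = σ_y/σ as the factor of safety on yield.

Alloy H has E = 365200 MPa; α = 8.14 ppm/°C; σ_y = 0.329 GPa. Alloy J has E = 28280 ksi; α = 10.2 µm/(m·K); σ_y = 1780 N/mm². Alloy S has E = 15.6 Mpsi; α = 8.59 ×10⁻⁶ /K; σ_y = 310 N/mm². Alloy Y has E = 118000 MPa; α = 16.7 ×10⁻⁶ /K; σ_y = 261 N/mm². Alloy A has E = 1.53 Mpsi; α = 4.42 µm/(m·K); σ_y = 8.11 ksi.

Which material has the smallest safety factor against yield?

alloy H

In consistent units (E in GPa, α in ×10⁻⁶/K, σ_y in MPa):
  alloy H: E = 365.2, α = 8.14, σ_y = 329.0 → σ = 761 MPa, n = 0.432
  alloy J: E = 195.0, α = 10.2, σ_y = 1780 → σ = 509 MPa, n = 3.50
  alloy S: E = 107.6, α = 8.59, σ_y = 310.0 → σ = 237 MPa, n = 1.31
  alloy Y: E = 118.0, α = 16.7, σ_y = 261.0 → σ = 504 MPa, n = 0.517
  alloy A: E = 10.55, α = 4.42, σ_y = 55.92 → σ = 11.9 MPa, n = 4.68
The minimum is alloy H at n = 0.432.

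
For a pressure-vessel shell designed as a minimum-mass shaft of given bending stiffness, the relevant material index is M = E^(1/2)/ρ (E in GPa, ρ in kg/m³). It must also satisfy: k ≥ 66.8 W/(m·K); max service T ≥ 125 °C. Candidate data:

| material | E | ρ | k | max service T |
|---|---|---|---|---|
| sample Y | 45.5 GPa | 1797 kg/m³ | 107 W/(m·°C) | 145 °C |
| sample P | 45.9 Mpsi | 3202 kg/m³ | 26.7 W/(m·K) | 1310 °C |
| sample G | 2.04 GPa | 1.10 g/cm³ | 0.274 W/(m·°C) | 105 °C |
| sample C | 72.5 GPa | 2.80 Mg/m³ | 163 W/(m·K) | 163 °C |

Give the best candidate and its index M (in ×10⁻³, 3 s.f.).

sample Y, M = 3.75×10⁻³

Screen on constraints: k ≥ 66.8 W/(m·K); max service T ≥ 125 °C. Survivors: sample Y, sample C.
Putting every candidate on a common basis:
  sample Y: E = 45.50 GPa, ρ = 1797 kg/m³
  sample C: E = 72.50 GPa, ρ = 2800 kg/m³
  sample Y: M = 3.75×10⁻³
  sample C: M = 3.04×10⁻³
Sample Y has the largest M.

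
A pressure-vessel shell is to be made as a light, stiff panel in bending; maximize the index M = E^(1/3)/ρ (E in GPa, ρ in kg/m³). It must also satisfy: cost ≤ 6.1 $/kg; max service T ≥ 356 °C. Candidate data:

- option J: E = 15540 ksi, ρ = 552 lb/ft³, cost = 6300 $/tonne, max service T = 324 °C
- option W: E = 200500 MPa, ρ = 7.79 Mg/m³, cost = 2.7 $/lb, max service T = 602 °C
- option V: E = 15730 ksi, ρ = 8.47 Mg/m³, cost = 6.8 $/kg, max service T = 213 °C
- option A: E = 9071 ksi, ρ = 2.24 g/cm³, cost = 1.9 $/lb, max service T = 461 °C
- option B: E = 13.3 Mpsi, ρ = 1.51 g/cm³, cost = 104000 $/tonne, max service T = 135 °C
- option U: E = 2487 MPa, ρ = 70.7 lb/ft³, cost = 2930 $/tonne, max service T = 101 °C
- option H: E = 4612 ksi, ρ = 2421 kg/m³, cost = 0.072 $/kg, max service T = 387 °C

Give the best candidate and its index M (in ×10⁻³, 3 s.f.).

option A, M = 1.77×10⁻³

Screen on constraints: cost ≤ 6.1 $/kg; max service T ≥ 356 °C. Survivors: option W, option A, option H.
Normalizing units and computing the index:
  option W: E = 200.5 GPa, ρ = 7790 kg/m³
  option A: E = 62.54 GPa, ρ = 2240 kg/m³
  option H: E = 31.80 GPa, ρ = 2421 kg/m³
  option A: M = 1.77×10⁻³
  option H: M = 1.31×10⁻³
  option W: M = 0.751×10⁻³
Option A ranks first.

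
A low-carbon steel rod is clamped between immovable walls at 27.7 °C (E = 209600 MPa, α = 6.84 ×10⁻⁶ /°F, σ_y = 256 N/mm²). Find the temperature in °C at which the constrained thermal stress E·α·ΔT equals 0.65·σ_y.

E = 209600 MPa = 209.6 GPa.
α = 6.84×10⁻⁶/°F × 9/5 = 12.3×10⁻⁶/K.
σ_y = 256 N/mm² = 256.0 MPa.
E·α·ΔT = 166.4 MPa ⇒ ΔT = 166.4 / (209.6×10³ × 12.3×10⁻⁶) = 64.48 K.
T = 27.7 + 64.48 = 92.18 °C.

92.2 °C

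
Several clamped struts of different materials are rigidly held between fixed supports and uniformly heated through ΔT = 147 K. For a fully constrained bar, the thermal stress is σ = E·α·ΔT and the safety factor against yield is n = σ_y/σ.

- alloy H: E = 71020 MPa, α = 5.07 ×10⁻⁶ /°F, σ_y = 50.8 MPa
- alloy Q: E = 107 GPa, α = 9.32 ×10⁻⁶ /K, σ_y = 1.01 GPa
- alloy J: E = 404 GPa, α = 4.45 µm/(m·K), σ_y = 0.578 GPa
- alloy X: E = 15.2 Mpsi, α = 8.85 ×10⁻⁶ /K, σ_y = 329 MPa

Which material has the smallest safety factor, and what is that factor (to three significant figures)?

alloy H, n = 0.533

Converting E to GPa, α to ×10⁻⁶/K, σ_y to MPa, then σ and n for each:
  alloy H: E = 71.02, α = 9.13, σ_y = 50.80 → σ = 95.3 MPa, n = 0.533
  alloy Q: E = 107.0, α = 9.32, σ_y = 1010 → σ = 147 MPa, n = 6.89
  alloy J: E = 404.0, α = 4.45, σ_y = 578.0 → σ = 264 MPa, n = 2.19
  alloy X: E = 104.8, α = 8.85, σ_y = 329.0 → σ = 136 MPa, n = 2.41
Smallest n: alloy H with n = 0.533.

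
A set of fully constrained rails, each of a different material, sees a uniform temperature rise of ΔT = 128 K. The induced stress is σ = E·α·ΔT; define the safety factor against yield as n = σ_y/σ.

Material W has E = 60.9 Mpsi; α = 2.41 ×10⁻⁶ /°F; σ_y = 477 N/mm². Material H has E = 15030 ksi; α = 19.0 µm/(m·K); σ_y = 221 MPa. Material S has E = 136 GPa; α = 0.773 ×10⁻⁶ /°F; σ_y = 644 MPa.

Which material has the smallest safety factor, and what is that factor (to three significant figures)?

In consistent units (E in GPa, α in ×10⁻⁶/K, σ_y in MPa):
  material W: E = 419.9, α = 4.34, σ_y = 477.0 → σ = 233 MPa, n = 2.05
  material H: E = 103.6, α = 19.0, σ_y = 221.0 → σ = 252 MPa, n = 0.877
  material S: E = 136.0, α = 1.39, σ_y = 644.0 → σ = 24.2 MPa, n = 26.6
The minimum is material H at n = 0.877.

material H, n = 0.877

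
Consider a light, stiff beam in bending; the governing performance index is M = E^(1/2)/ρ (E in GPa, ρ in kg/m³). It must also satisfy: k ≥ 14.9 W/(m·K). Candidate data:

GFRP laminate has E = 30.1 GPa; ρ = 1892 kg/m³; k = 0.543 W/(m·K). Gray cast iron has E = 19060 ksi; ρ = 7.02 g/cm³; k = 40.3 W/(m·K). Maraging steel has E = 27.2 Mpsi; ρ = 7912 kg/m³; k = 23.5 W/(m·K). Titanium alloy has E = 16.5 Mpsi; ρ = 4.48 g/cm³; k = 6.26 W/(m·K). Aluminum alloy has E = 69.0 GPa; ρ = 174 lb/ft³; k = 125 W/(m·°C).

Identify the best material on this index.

Screen on constraints: k ≥ 14.9 W/(m·K). Survivors: gray cast iron, maraging steel, aluminum alloy.
In SI units:
  gray cast iron: E = 131.4 GPa, ρ = 7020 kg/m³
  maraging steel: E = 187.5 GPa, ρ = 7912 kg/m³
  aluminum alloy: E = 69.00 GPa, ρ = 2787 kg/m³
  aluminum alloy: M = 2.98×10⁻³
  maraging steel: M = 1.73×10⁻³
  gray cast iron: M = 1.63×10⁻³
The maximum is for aluminum alloy.

aluminum alloy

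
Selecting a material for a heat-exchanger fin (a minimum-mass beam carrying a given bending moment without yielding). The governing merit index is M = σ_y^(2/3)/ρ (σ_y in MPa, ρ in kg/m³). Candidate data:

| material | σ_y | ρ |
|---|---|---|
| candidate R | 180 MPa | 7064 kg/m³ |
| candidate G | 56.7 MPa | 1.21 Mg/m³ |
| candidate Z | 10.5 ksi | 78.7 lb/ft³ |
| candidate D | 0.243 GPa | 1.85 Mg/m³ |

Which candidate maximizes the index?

candidate D

Convert each candidate to consistent units, then evaluate M:
  candidate R: σ_y = 180.0 MPa, ρ = 7064 kg/m³
  candidate G: σ_y = 56.70 MPa, ρ = 1210 kg/m³
  candidate Z: σ_y = 72.39 MPa, ρ = 1261 kg/m³
  candidate D: σ_y = 243.0 MPa, ρ = 1850 kg/m³
  candidate D: M = 21.0×10⁻³
  candidate Z: M = 13.8×10⁻³
  candidate G: M = 12.2×10⁻³
  candidate R: M = 4.51×10⁻³
The maximum is for candidate D.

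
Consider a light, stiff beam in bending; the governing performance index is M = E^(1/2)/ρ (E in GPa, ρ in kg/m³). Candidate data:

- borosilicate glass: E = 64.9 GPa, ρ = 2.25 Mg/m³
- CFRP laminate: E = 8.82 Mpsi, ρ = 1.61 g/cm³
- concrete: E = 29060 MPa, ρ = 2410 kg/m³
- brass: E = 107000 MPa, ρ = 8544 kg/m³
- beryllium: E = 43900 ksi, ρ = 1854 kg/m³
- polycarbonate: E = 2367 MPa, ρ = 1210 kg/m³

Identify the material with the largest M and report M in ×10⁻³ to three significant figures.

Putting every candidate on a common basis:
  borosilicate glass: E = 64.90 GPa, ρ = 2250 kg/m³
  CFRP laminate: E = 60.81 GPa, ρ = 1610 kg/m³
  concrete: E = 29.06 GPa, ρ = 2410 kg/m³
  brass: E = 107.0 GPa, ρ = 8544 kg/m³
  beryllium: E = 302.7 GPa, ρ = 1854 kg/m³
  polycarbonate: E = 2.367 GPa, ρ = 1210 kg/m³
  beryllium: M = 9.38×10⁻³
  CFRP laminate: M = 4.84×10⁻³
  borosilicate glass: M = 3.58×10⁻³
  concrete: M = 2.24×10⁻³
  polycarbonate: M = 1.27×10⁻³
  brass: M = 1.21×10⁻³
Highest index: beryllium.

beryllium, M = 9.38×10⁻³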